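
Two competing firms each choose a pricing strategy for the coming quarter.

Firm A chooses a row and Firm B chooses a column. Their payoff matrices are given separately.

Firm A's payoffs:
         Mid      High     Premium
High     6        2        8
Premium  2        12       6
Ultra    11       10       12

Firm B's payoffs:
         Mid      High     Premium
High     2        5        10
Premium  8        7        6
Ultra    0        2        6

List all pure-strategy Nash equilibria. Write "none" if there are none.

Firm A against Mid: payoffs 6, 2, 11 → best response Ultra.
Firm A against High: payoffs 2, 12, 10 → best response Premium.
Firm A against Premium: payoffs 8, 6, 12 → best response Ultra.
Firm B against High: payoffs 2, 5, 10 → best response Premium.
Firm B against Premium: payoffs 8, 7, 6 → best response Mid.
Firm B against Ultra: payoffs 0, 2, 6 → best response Premium.
Mutual best responses: (Ultra, Premium).

The unique pure-strategy Nash equilibrium is (Ultra, Premium).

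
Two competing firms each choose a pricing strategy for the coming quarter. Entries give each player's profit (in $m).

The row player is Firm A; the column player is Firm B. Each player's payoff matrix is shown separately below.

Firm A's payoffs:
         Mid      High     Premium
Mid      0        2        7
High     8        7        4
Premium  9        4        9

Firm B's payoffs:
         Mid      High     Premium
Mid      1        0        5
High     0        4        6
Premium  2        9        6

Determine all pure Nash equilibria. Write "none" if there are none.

Check each profile: it is a Nash equilibrium iff no player can strictly gain by switching unilaterally.
(Mid, Mid): Firm A can switch to High (0 → 8). Not NE.
(Mid, High): Firm A can switch to High (2 → 7). Not NE.
(Mid, Premium): Firm A can switch to Premium (7 → 9). Not NE.
(High, Mid): Firm A can switch to Premium (8 → 9). Not NE.
(High, High): Firm B can switch to Premium (4 → 6). Not NE.
(High, Premium): Firm A can switch to Mid (4 → 7). Not NE.
(The remaining 3 profiles each have a profitable deviation by the same check.)

This game has no pure Nash equilibrium.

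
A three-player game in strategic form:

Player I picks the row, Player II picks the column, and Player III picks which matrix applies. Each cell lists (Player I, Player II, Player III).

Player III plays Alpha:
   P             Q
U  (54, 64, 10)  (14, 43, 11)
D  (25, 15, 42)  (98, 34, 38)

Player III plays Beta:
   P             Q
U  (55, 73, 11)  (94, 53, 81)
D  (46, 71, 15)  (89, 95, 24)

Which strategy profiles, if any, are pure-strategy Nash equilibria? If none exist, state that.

For each strategy profile, look for a profitable unilateral deviation.
(U, P, Alpha): Player III can switch to Beta (10 → 11). Not NE.
(U, P, Beta): Player I gets 55, best alternative 46; Player II gets 73, best alternative 53; Player III gets 11, best alternative 10. No profitable deviation — NE.
(U, Q, Alpha): Player I can switch to D (14 → 98). Not NE.
(U, Q, Beta): Player II can switch to P (53 → 73). Not NE.
(D, P, Alpha): Player I can switch to U (25 → 54). Not NE.
(D, P, Beta): Player I can switch to U (46 → 55). Not NE.
(D, Q, Alpha): Player I gets 98, best alternative 14; Player II gets 34, best alternative 15; Player III gets 38, best alternative 24. No profitable deviation — NE.
(D, Q, Beta): Player I can switch to U (89 → 94). Not NE.

(U, P, Beta), (D, Q, Alpha)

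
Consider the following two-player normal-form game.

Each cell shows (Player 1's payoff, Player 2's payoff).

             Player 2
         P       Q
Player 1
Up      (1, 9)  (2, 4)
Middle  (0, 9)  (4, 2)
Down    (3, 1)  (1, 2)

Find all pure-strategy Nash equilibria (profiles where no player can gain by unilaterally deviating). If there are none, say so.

Check each profile: it is a Nash equilibrium iff no player can strictly gain by switching unilaterally.
(Up, P): Player 1 can switch to Down (1 → 3). Not NE.
(Up, Q): Player 1 can switch to Middle (2 → 4). Not NE.
(Middle, P): Player 1 can switch to Up (0 → 1). Not NE.
(Middle, Q): Player 2 can switch to P (2 → 9). Not NE.
(Down, P): Player 2 can switch to Q (1 → 2). Not NE.
(Down, Q): Player 1 can switch to Up (1 → 2). Not NE.

No pure-strategy Nash equilibrium.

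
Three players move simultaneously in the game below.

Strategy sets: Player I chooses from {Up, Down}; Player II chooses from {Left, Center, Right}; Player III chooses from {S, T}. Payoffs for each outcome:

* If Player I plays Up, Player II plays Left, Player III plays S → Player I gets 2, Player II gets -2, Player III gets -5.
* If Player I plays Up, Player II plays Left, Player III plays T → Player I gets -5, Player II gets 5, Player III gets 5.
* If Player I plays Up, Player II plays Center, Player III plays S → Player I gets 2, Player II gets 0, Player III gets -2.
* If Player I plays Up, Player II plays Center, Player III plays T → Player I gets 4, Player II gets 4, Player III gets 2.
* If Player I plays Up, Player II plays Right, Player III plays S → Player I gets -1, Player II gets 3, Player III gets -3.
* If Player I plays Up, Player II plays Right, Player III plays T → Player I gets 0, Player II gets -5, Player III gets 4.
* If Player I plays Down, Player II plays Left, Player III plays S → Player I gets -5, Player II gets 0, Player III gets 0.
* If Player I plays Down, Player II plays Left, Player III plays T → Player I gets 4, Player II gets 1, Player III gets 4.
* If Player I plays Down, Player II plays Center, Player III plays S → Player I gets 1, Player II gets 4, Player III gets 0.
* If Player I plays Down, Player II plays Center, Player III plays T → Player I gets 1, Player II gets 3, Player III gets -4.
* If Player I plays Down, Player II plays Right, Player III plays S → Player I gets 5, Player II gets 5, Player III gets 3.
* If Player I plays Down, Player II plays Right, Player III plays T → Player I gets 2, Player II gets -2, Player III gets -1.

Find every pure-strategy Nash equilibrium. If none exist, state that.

(Up, Left, S): Player II can switch to Center (-2 → 0). Not NE.
(Up, Left, T): Player I can switch to Down (-5 → 4). Not NE.
(Up, Center, S): Player II can switch to Right (0 → 3). Not NE.
(Up, Center, T): Player II can switch to Left (4 → 5). Not NE.
(Up, Right, S): Player I can switch to Down (-1 → 5). Not NE.
(Up, Right, T): Player I can switch to Down (0 → 2). Not NE.
(Down, Left, S): Player I can switch to Up (-5 → 2). Not NE.
(Down, Left, T): Player II can switch to Center (1 → 3). Not NE.
(Down, Center, S): Player I can switch to Up (1 → 2). Not NE.
(Down, Center, T): Player I can switch to Up (1 → 4). Not NE.
(Down, Right, S): Player I gets 5, best alternative -1; Player II gets 5, best alternative 4; Player III gets 3, best alternative -1. No profitable deviation — NE.
(The remaining 1 profile has a profitable deviation by the same check.)

(Down, Right, S)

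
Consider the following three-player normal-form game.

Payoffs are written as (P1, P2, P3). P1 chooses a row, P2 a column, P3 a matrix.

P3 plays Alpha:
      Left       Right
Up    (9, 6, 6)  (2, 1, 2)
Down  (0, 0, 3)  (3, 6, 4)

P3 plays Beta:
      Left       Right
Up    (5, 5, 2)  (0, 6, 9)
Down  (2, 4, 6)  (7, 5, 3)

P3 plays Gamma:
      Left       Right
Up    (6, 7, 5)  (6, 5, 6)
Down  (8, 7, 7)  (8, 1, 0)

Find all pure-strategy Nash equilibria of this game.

(Up, Left, Alpha), (Down, Left, Gamma), (Down, Right, Alpha)

For each strategy profile, look for a profitable unilateral deviation.
(Up, Left, Alpha): P1 gets 9, best alternative 0; P2 gets 6, best alternative 1; P3 gets 6, best alternative 5. No profitable deviation — NE.
(Up, Left, Beta): P2 can switch to Right (5 → 6). Not NE.
(Up, Left, Gamma): P1 can switch to Down (6 → 8). Not NE.
(Up, Right, Alpha): P1 can switch to Down (2 → 3). Not NE.
(Up, Right, Beta): P1 can switch to Down (0 → 7). Not NE.
(Up, Right, Gamma): P1 can switch to Down (6 → 8). Not NE.
(Down, Left, Alpha): P1 can switch to Up (0 → 9). Not NE.
(Down, Left, Gamma): P1 gets 8, best alternative 6; P2 gets 7, best alternative 1; P3 gets 7, best alternative 6. No profitable deviation — NE.
(Down, Right, Alpha): P1 gets 3, best alternative 2; P2 gets 6, best alternative 0; P3 gets 4, best alternative 3. No profitable deviation — NE.
(The remaining 3 profiles each have a profitable deviation by the same check.)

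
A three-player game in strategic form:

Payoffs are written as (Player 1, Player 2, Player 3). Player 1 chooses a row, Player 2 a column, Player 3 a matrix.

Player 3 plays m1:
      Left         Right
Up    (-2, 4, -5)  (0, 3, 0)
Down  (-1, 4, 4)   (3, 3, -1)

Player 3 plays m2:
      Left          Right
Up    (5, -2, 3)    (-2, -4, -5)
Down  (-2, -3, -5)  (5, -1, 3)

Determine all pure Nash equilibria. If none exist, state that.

Pure-strategy Nash equilibria: (Up, Left, m2); (Down, Left, m1); (Down, Right, m2)

Check each profile: it is a Nash equilibrium iff no player can strictly gain by switching unilaterally.
(Up, Left, m1): Player 1 can switch to Down (-2 → -1). Not NE.
(Up, Left, m2): Player 1 gets 5, best alternative -2; Player 2 gets -2, best alternative -4; Player 3 gets 3, best alternative -5. No profitable deviation — NE.
(Up, Right, m1): Player 1 can switch to Down (0 → 3). Not NE.
(Up, Right, m2): Player 1 can switch to Down (-2 → 5). Not NE.
(Down, Left, m1): Player 1 gets -1, best alternative -2; Player 2 gets 4, best alternative 3; Player 3 gets 4, best alternative -5. No profitable deviation — NE.
(Down, Left, m2): Player 1 can switch to Up (-2 → 5). Not NE.
(Down, Right, m1): Player 2 can switch to Left (3 → 4). Not NE.
(Down, Right, m2): Player 1 gets 5, best alternative -2; Player 2 gets -1, best alternative -3; Player 3 gets 3, best alternative -1. No profitable deviation — NE.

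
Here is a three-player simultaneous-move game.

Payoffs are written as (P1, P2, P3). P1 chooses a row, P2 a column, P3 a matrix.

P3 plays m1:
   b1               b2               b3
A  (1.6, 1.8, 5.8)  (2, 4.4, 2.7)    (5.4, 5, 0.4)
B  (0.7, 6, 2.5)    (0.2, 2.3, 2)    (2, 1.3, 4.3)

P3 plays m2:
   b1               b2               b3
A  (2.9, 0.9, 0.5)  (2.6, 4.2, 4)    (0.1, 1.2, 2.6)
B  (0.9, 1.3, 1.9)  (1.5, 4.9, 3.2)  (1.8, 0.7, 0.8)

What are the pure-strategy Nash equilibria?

P1 against (b1, m1): payoffs 1.6, 0.7 → best response A.
P1 against (b1, m2): payoffs 2.9, 0.9 → best response A.
P1 against (b2, m1): payoffs 2, 0.2 → best response A.
P1 against (b2, m2): payoffs 2.6, 1.5 → best response A.
P1 against (b3, m1): payoffs 5.4, 2 → best response A.
P1 against (b3, m2): payoffs 0.1, 1.8 → best response B.
P2 against (A, m1): payoffs 1.8, 4.4, 5 → best response b3.
P2 against (A, m2): payoffs 0.9, 4.2, 1.2 → best response b2.
P2 against (B, m1): payoffs 6, 2.3, 1.3 → best response b1.
P2 against (B, m2): payoffs 1.3, 4.9, 0.7 → best response b2.
P3 against (A, b1): payoffs 5.8, 0.5 → best response m1.
P3 against (A, b2): payoffs 2.7, 4 → best response m2.
P3 against (A, b3): payoffs 0.4, 2.6 → best response m2.
P3 against (B, b1): payoffs 2.5, 1.9 → best response m1.
P3 against (B, b2): payoffs 2, 3.2 → best response m2.
P3 against (B, b3): payoffs 4.3, 0.8 → best response m1.
Mutual best responses: (A, b2, m2).

The unique pure-strategy Nash equilibrium is (A, b2, m2).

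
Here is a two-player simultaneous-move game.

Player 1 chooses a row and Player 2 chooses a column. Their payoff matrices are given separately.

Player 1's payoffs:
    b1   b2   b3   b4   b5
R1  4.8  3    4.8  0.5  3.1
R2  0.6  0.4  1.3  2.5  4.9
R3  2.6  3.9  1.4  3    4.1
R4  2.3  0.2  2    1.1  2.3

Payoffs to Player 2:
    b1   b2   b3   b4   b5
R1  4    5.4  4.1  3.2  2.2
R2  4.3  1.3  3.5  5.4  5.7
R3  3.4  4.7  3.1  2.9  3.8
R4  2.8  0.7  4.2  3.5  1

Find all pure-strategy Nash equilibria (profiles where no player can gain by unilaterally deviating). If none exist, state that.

The pure Nash equilibria are (R2, b5) and (R3, b2).

For each player, find the best response to each opponent profile; mutual best responses are the pure NE.
Player 1 against b1: payoffs 4.8, 0.6, 2.6, 2.3 → best response R1.
Player 1 against b2: payoffs 3, 0.4, 3.9, 0.2 → best response R3.
Player 1 against b3: payoffs 4.8, 1.3, 1.4, 2 → best response R1.
Player 1 against b4: payoffs 0.5, 2.5, 3, 1.1 → best response R3.
Player 1 against b5: payoffs 3.1, 4.9, 4.1, 2.3 → best response R2.
Player 2 against R1: payoffs 4, 5.4, 4.1, 3.2, 2.2 → best response b2.
Player 2 against R2: payoffs 4.3, 1.3, 3.5, 5.4, 5.7 → best response b5.
Player 2 against R3: payoffs 3.4, 4.7, 3.1, 2.9, 3.8 → best response b2.
Player 2 against R4: payoffs 2.8, 0.7, 4.2, 3.5, 1 → best response b3.
Mutual best responses: (R2, b5); (R3, b2).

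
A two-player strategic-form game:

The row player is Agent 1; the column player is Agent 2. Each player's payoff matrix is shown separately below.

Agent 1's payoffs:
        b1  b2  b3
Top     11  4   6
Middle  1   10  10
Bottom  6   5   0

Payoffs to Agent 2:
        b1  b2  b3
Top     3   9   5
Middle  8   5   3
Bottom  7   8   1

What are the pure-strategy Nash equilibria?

There is no pure-strategy Nash equilibrium.

Agent 1 against b1: payoffs 11, 1, 6 → best response Top.
Agent 1 against b2: payoffs 4, 10, 5 → best response Middle.
Agent 1 against b3: payoffs 6, 10, 0 → best response Middle.
Agent 2 against Top: payoffs 3, 9, 5 → best response b2.
Agent 2 against Middle: payoffs 8, 5, 3 → best response b1.
Agent 2 against Bottom: payoffs 7, 8, 1 → best response b2.
No profile is a mutual best response for all players.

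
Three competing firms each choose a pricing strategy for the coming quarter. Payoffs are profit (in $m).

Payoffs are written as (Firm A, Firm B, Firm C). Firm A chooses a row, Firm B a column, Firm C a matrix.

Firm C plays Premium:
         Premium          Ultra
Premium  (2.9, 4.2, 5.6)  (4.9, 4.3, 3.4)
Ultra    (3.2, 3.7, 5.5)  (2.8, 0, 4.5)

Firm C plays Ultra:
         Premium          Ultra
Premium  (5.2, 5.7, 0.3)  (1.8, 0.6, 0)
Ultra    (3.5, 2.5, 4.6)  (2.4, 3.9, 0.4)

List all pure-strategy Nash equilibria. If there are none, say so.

(Premium, Premium, Premium): Firm A can switch to Ultra (2.9 → 3.2). Not NE.
(Premium, Premium, Ultra): Firm C can switch to Premium (0.3 → 5.6). Not NE.
(Premium, Ultra, Premium): Firm A gets 4.9, best alternative 2.8; Firm B gets 4.3, best alternative 4.2; Firm C gets 3.4, best alternative 0. No profitable deviation — NE.
(Premium, Ultra, Ultra): Firm A can switch to Ultra (1.8 → 2.4). Not NE.
(Ultra, Premium, Premium): Firm A gets 3.2, best alternative 2.9; Firm B gets 3.7, best alternative 0; Firm C gets 5.5, best alternative 4.6. No profitable deviation — NE.
(Ultra, Premium, Ultra): Firm A can switch to Premium (3.5 → 5.2). Not NE.
(Ultra, Ultra, Premium): Firm A can switch to Premium (2.8 → 4.9). Not NE.
(Ultra, Ultra, Ultra): Firm C can switch to Premium (0.4 → 4.5). Not NE.

(Premium, Ultra, Premium), (Ultra, Premium, Premium)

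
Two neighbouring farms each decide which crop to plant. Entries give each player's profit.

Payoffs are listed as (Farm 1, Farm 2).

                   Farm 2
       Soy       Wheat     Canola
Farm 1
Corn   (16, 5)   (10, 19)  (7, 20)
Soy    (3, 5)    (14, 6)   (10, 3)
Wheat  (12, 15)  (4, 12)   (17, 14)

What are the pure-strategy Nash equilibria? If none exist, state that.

(Corn, Soy): Farm 2 can switch to Wheat (5 → 19). Not NE.
(Corn, Wheat): Farm 1 can switch to Soy (10 → 14). Not NE.
(Corn, Canola): Farm 1 can switch to Soy (7 → 10). Not NE.
(Soy, Soy): Farm 1 can switch to Corn (3 → 16). Not NE.
(Soy, Wheat): Farm 1 gets 14, best alternative 10; Farm 2 gets 6, best alternative 5. No profitable deviation — NE.
(Soy, Canola): Farm 1 can switch to Wheat (10 → 17). Not NE.
(Wheat, Soy): Farm 1 can switch to Corn (12 → 16). Not NE.
(The remaining 2 profiles each have a profitable deviation by the same check.)

(Soy, Wheat)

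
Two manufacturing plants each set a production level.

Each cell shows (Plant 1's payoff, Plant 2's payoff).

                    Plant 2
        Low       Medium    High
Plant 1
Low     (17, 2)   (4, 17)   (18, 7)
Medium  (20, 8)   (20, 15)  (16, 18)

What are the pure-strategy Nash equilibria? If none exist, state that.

This game has no pure Nash equilibrium.

(Low, Low): Plant 1 can switch to Medium (17 → 20). Not NE.
(Low, Medium): Plant 1 can switch to Medium (4 → 20). Not NE.
(Low, High): Plant 2 can switch to Medium (7 → 17). Not NE.
(Medium, Low): Plant 2 can switch to Medium (8 → 15). Not NE.
(Medium, Medium): Plant 2 can switch to High (15 → 18). Not NE.
(Medium, High): Plant 1 can switch to Low (16 → 18). Not NE.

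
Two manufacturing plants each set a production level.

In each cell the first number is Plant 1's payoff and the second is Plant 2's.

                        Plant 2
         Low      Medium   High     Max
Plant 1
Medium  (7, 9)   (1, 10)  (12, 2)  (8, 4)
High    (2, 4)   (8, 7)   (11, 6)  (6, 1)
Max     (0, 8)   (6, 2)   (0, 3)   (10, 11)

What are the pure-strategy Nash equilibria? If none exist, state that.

The pure Nash equilibria are (High, Medium), (Max, Max).

For each strategy profile, look for a profitable unilateral deviation.
(Medium, Low): Plant 2 can switch to Medium (9 → 10). Not NE.
(Medium, Medium): Plant 1 can switch to High (1 → 8). Not NE.
(Medium, High): Plant 2 can switch to Low (2 → 9). Not NE.
(Medium, Max): Plant 1 can switch to Max (8 → 10). Not NE.
(High, Low): Plant 1 can switch to Medium (2 → 7). Not NE.
(High, Medium): Plant 1 gets 8, best alternative 6; Plant 2 gets 7, best alternative 6. No profitable deviation — NE.
(High, High): Plant 1 can switch to Medium (11 → 12). Not NE.
(High, Max): Plant 1 can switch to Medium (6 → 8). Not NE.
(Max, Low): Plant 1 can switch to Medium (0 → 7). Not NE.
(Max, Medium): Plant 1 can switch to High (6 → 8). Not NE.
(Max, High): Plant 1 can switch to Medium (0 → 12). Not NE.
(Max, Max): Plant 1 gets 10, best alternative 8; Plant 2 gets 11, best alternative 8. No profitable deviation — NE.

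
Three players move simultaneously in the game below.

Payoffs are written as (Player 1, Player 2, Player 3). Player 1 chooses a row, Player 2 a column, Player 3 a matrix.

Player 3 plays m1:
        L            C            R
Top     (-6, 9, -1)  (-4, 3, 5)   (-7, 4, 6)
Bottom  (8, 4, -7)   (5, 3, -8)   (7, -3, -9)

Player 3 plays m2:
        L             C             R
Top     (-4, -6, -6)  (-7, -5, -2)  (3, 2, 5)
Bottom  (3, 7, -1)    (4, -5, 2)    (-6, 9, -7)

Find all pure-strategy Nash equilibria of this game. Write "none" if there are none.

none

For each player, find the best response to each opponent profile; mutual best responses are the pure NE.
Player 1 against (L, m1): payoffs -6, 8 → best response Bottom.
Player 1 against (L, m2): payoffs -4, 3 → best response Bottom.
Player 1 against (C, m1): payoffs -4, 5 → best response Bottom.
Player 1 against (C, m2): payoffs -7, 4 → best response Bottom.
Player 1 against (R, m1): payoffs -7, 7 → best response Bottom.
Player 1 against (R, m2): payoffs 3, -6 → best response Top.
Player 2 against (Top, m1): payoffs 9, 3, 4 → best response L.
Player 2 against (Top, m2): payoffs -6, -5, 2 → best response R.
Player 2 against (Bottom, m1): payoffs 4, 3, -3 → best response L.
Player 2 against (Bottom, m2): payoffs 7, -5, 9 → best response R.
Player 3 against (Top, L): payoffs -1, -6 → best response m1.
Player 3 against (Top, C): payoffs 5, -2 → best response m1.
Player 3 against (Top, R): payoffs 6, 5 → best response m1.
Player 3 against (Bottom, L): payoffs -7, -1 → best response m2.
Player 3 against (Bottom, C): payoffs -8, 2 → best response m2.
Player 3 against (Bottom, R): payoffs -9, -7 → best response m2.
No profile is a mutual best response for all players.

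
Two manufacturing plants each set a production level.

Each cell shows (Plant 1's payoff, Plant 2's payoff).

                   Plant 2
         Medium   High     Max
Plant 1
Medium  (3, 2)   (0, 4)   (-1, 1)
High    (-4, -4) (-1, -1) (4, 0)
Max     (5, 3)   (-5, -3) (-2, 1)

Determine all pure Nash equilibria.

For each player, find the best response to each opponent profile; mutual best responses are the pure NE.
Plant 1 against Medium: payoffs 3, -4, 5 → best response Max.
Plant 1 against High: payoffs 0, -1, -5 → best response Medium.
Plant 1 against Max: payoffs -1, 4, -2 → best response High.
Plant 2 against Medium: payoffs 2, 4, 1 → best response High.
Plant 2 against High: payoffs -4, -1, 0 → best response Max.
Plant 2 against Max: payoffs 3, -3, 1 → best response Medium.
Mutual best responses: (Medium, High); (High, Max); (Max, Medium).

The pure Nash equilibria are (Medium, High), (High, Max), (Max, Medium).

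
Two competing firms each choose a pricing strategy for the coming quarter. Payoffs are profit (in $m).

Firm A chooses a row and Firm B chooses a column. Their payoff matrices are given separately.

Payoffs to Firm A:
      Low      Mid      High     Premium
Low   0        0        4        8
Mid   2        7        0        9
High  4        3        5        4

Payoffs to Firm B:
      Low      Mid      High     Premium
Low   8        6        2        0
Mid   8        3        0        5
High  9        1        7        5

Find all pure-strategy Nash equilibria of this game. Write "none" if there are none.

Pure NE: (High, Low)

(Low, Low): Firm A can switch to Mid (0 → 2). Not NE.
(Low, Mid): Firm A can switch to Mid (0 → 7). Not NE.
(Low, High): Firm A can switch to High (4 → 5). Not NE.
(Low, Premium): Firm A can switch to Mid (8 → 9). Not NE.
(Mid, Low): Firm A can switch to High (2 → 4). Not NE.
(Mid, Mid): Firm B can switch to Low (3 → 8). Not NE.
(Mid, High): Firm A can switch to Low (0 → 4). Not NE.
(Mid, Premium): Firm B can switch to Low (5 → 8). Not NE.
(High, Low): Firm A gets 4, best alternative 2; Firm B gets 9, best alternative 7. No profitable deviation — NE.
(The remaining 3 profiles each have a profitable deviation by the same check.)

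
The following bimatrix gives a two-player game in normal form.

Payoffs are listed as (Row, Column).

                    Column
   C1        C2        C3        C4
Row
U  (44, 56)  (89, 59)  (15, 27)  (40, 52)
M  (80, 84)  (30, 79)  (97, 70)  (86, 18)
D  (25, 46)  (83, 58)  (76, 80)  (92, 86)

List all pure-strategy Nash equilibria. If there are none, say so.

The pure Nash equilibria are (U, C2), (M, C1), (D, C4).

For each player, find the best response to each opponent profile; mutual best responses are the pure NE.
Row against C1: payoffs 44, 80, 25 → best response M.
Row against C2: payoffs 89, 30, 83 → best response U.
Row against C3: payoffs 15, 97, 76 → best response M.
Row against C4: payoffs 40, 86, 92 → best response D.
Column against U: payoffs 56, 59, 27, 52 → best response C2.
Column against M: payoffs 84, 79, 70, 18 → best response C1.
Column against D: payoffs 46, 58, 80, 86 → best response C4.
Mutual best responses: (U, C2); (M, C1); (D, C4).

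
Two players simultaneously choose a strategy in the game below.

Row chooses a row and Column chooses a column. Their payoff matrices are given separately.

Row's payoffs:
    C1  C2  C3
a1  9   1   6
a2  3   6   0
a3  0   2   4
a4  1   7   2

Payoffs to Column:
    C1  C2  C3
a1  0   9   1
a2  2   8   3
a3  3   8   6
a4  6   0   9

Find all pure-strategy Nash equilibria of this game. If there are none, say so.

This game has no pure Nash equilibrium.

Check each profile: it is a Nash equilibrium iff no player can strictly gain by switching unilaterally.
(a1, C1): Column can switch to C2 (0 → 9). Not NE.
(a1, C2): Row can switch to a2 (1 → 6). Not NE.
(a1, C3): Column can switch to C2 (1 → 9). Not NE.
(a2, C1): Row can switch to a1 (3 → 9). Not NE.
(a2, C2): Row can switch to a4 (6 → 7). Not NE.
(a2, C3): Row can switch to a1 (0 → 6). Not NE.
(a3, C1): Row can switch to a1 (0 → 9). Not NE.
(a3, C2): Row can switch to a2 (2 → 6). Not NE.
(a3, C3): Row can switch to a1 (4 → 6). Not NE.
(a4, C1): Row can switch to a1 (1 → 9). Not NE.
(The remaining 2 profiles each have a profitable deviation by the same check.)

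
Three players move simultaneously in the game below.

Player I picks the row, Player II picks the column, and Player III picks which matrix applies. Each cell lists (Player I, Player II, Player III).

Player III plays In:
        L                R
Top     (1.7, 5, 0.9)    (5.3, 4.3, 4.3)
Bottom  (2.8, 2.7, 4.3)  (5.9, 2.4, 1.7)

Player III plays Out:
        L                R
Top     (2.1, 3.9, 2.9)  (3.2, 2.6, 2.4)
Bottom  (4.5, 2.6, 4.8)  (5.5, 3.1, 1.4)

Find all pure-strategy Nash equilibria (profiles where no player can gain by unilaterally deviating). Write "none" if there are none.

Player I against (L, In): payoffs 1.7, 2.8 → best response Bottom.
Player I against (L, Out): payoffs 2.1, 4.5 → best response Bottom.
Player I against (R, In): payoffs 5.3, 5.9 → best response Bottom.
Player I against (R, Out): payoffs 3.2, 5.5 → best response Bottom.
Player II against (Top, In): payoffs 5, 4.3 → best response L.
Player II against (Top, Out): payoffs 3.9, 2.6 → best response L.
Player II against (Bottom, In): payoffs 2.7, 2.4 → best response L.
Player II against (Bottom, Out): payoffs 2.6, 3.1 → best response R.
Player III against (Top, L): payoffs 0.9, 2.9 → best response Out.
Player III against (Top, R): payoffs 4.3, 2.4 → best response In.
Player III against (Bottom, L): payoffs 4.3, 4.8 → best response Out.
Player III against (Bottom, R): payoffs 1.7, 1.4 → best response In.
No profile is a mutual best response for all players.

There is no pure-strategy Nash equilibrium.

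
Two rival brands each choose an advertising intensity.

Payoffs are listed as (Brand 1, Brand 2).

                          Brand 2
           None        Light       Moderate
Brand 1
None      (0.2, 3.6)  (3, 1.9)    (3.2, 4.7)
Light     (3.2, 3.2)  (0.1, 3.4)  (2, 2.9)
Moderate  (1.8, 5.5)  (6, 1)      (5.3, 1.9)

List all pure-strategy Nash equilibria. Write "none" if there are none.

For each player, find the best response to each opponent profile; mutual best responses are the pure NE.
Brand 1 against None: payoffs 0.2, 3.2, 1.8 → best response Light.
Brand 1 against Light: payoffs 3, 0.1, 6 → best response Moderate.
Brand 1 against Moderate: payoffs 3.2, 2, 5.3 → best response Moderate.
Brand 2 against None: payoffs 3.6, 1.9, 4.7 → best response Moderate.
Brand 2 against Light: payoffs 3.2, 3.4, 2.9 → best response Light.
Brand 2 against Moderate: payoffs 5.5, 1, 1.9 → best response None.
No profile is a mutual best response for all players.

This game has no pure Nash equilibrium.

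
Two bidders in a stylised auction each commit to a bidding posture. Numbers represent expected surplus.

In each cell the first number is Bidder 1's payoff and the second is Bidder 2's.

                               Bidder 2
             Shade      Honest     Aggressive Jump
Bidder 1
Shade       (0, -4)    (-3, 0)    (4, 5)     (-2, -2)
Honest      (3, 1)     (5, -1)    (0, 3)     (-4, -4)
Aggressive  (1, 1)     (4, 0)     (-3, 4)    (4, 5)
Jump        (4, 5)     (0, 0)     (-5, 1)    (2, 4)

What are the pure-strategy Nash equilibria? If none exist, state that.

The pure Nash equilibria are (Shade, Aggressive); (Aggressive, Jump); (Jump, Shade).

Bidder 1 against Shade: payoffs 0, 3, 1, 4 → best response Jump.
Bidder 1 against Honest: payoffs -3, 5, 4, 0 → best response Honest.
Bidder 1 against Aggressive: payoffs 4, 0, -3, -5 → best response Shade.
Bidder 1 against Jump: payoffs -2, -4, 4, 2 → best response Aggressive.
Bidder 2 against Shade: payoffs -4, 0, 5, -2 → best response Aggressive.
Bidder 2 against Honest: payoffs 1, -1, 3, -4 → best response Aggressive.
Bidder 2 against Aggressive: payoffs 1, 0, 4, 5 → best response Jump.
Bidder 2 against Jump: payoffs 5, 0, 1, 4 → best response Shade.
Mutual best responses: (Shade, Aggressive); (Aggressive, Jump); (Jump, Shade).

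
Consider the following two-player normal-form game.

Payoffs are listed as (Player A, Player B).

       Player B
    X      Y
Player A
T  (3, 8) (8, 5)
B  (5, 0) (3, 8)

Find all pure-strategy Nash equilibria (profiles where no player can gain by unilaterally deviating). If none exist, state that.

There is no pure-strategy Nash equilibrium.

For each strategy profile, look for a profitable unilateral deviation.
(T, X): Player A can switch to B (3 → 5). Not NE.
(T, Y): Player B can switch to X (5 → 8). Not NE.
(B, X): Player B can switch to Y (0 → 8). Not NE.
(B, Y): Player A can switch to T (3 → 8). Not NE.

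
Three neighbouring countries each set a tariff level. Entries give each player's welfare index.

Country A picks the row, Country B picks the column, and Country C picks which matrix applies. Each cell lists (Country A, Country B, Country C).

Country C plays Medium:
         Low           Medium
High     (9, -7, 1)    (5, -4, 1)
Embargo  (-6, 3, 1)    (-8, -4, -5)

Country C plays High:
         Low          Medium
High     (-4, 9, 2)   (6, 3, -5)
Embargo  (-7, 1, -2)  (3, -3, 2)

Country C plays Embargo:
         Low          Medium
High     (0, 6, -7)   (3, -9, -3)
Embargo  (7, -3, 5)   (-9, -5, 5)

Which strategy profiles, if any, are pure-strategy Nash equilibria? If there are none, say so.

Country A against (Low, Medium): payoffs 9, -6 → best response High.
Country A against (Low, High): payoffs -4, -7 → best response High.
Country A against (Low, Embargo): payoffs 0, 7 → best response Embargo.
Country A against (Medium, Medium): payoffs 5, -8 → best response High.
Country A against (Medium, High): payoffs 6, 3 → best response High.
Country A against (Medium, Embargo): payoffs 3, -9 → best response High.
Country B against (High, Medium): payoffs -7, -4 → best response Medium.
Country B against (High, High): payoffs 9, 3 → best response Low.
Country B against (High, Embargo): payoffs 6, -9 → best response Low.
Country B against (Embargo, Medium): payoffs 3, -4 → best response Low.
Country B against (Embargo, High): payoffs 1, -3 → best response Low.
Country B against (Embargo, Embargo): payoffs -3, -5 → best response Low.
Country C against (High, Low): payoffs 1, 2, -7 → best response High.
Country C against (High, Medium): payoffs 1, -5, -3 → best response Medium.
Country C against (Embargo, Low): payoffs 1, -2, 5 → best response Embargo.
Country C against (Embargo, Medium): payoffs -5, 2, 5 → best response Embargo.
Mutual best responses: (High, Low, High); (High, Medium, Medium); (Embargo, Low, Embargo).

Pure-strategy Nash equilibria: (High, Low, High), (High, Medium, Medium), (Embargo, Low, Embargo)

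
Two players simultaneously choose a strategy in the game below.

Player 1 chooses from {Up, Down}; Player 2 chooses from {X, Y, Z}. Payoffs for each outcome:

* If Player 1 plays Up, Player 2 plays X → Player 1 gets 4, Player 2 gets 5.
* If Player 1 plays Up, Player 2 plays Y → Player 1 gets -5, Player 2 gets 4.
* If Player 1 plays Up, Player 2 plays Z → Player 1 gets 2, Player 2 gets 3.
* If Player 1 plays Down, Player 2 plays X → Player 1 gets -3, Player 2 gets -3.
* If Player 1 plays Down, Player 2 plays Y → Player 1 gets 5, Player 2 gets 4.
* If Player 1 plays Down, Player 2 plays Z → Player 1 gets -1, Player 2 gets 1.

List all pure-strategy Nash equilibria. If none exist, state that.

Player 1 against X: payoffs 4, -3 → best response Up.
Player 1 against Y: payoffs -5, 5 → best response Down.
Player 1 against Z: payoffs 2, -1 → best response Up.
Player 2 against Up: payoffs 5, 4, 3 → best response X.
Player 2 against Down: payoffs -3, 4, 1 → best response Y.
Mutual best responses: (Up, X); (Down, Y).

The pure Nash equilibria are (Up, X) and (Down, Y).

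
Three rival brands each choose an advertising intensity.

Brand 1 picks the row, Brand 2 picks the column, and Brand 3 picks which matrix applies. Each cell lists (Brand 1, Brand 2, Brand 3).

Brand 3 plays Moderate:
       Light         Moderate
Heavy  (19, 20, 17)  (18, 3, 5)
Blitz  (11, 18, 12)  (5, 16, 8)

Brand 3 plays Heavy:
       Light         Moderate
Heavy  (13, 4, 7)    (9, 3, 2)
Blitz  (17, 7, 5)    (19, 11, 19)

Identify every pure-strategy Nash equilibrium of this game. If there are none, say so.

Pure-strategy Nash equilibria: (Heavy, Light, Moderate), (Blitz, Moderate, Heavy)

Brand 1 against (Light, Moderate): payoffs 19, 11 → best response Heavy.
Brand 1 against (Light, Heavy): payoffs 13, 17 → best response Blitz.
Brand 1 against (Moderate, Moderate): payoffs 18, 5 → best response Heavy.
Brand 1 against (Moderate, Heavy): payoffs 9, 19 → best response Blitz.
Brand 2 against (Heavy, Moderate): payoffs 20, 3 → best response Light.
Brand 2 against (Heavy, Heavy): payoffs 4, 3 → best response Light.
Brand 2 against (Blitz, Moderate): payoffs 18, 16 → best response Light.
Brand 2 against (Blitz, Heavy): payoffs 7, 11 → best response Moderate.
Brand 3 against (Heavy, Light): payoffs 17, 7 → best response Moderate.
Brand 3 against (Heavy, Moderate): payoffs 5, 2 → best response Moderate.
Brand 3 against (Blitz, Light): payoffs 12, 5 → best response Moderate.
Brand 3 against (Blitz, Moderate): payoffs 8, 19 → best response Heavy.
Mutual best responses: (Heavy, Light, Moderate); (Blitz, Moderate, Heavy).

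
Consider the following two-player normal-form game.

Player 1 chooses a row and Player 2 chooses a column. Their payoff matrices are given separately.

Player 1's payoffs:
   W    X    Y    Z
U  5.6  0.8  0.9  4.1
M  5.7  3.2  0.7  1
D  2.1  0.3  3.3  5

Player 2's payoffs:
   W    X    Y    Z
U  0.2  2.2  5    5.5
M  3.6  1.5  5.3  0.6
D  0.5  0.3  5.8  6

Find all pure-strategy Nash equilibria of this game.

(D, Z)

Player 1 against W: payoffs 5.6, 5.7, 2.1 → best response M.
Player 1 against X: payoffs 0.8, 3.2, 0.3 → best response M.
Player 1 against Y: payoffs 0.9, 0.7, 3.3 → best response D.
Player 1 against Z: payoffs 4.1, 1, 5 → best response D.
Player 2 against U: payoffs 0.2, 2.2, 5, 5.5 → best response Z.
Player 2 against M: payoffs 3.6, 1.5, 5.3, 0.6 → best response Y.
Player 2 against D: payoffs 0.5, 0.3, 5.8, 6 → best response Z.
Mutual best responses: (D, Z).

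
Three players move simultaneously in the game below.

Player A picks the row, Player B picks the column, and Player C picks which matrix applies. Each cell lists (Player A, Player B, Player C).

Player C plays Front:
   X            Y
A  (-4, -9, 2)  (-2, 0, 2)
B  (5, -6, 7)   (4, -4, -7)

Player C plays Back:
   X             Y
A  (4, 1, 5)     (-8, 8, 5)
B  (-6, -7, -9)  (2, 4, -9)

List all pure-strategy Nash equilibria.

For each strategy profile, look for a profitable unilateral deviation.
(A, X, Front): Player A can switch to B (-4 → 5). Not NE.
(A, X, Back): Player B can switch to Y (1 → 8). Not NE.
(A, Y, Front): Player A can switch to B (-2 → 4). Not NE.
(A, Y, Back): Player A can switch to B (-8 → 2). Not NE.
(B, X, Front): Player B can switch to Y (-6 → -4). Not NE.
(B, X, Back): Player A can switch to A (-6 → 4). Not NE.
(B, Y, Front): Player A gets 4, best alternative -2; Player B gets -4, best alternative -6; Player C gets -7, best alternative -9. No profitable deviation — NE.
(B, Y, Back): Player C can switch to Front (-9 → -7). Not NE.

(B, Y, Front)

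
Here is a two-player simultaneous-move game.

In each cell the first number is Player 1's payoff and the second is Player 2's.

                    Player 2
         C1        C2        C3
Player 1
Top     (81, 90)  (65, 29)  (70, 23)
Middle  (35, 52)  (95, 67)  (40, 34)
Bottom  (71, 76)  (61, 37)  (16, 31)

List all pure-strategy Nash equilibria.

Player 1 against C1: payoffs 81, 35, 71 → best response Top.
Player 1 against C2: payoffs 65, 95, 61 → best response Middle.
Player 1 against C3: payoffs 70, 40, 16 → best response Top.
Player 2 against Top: payoffs 90, 29, 23 → best response C1.
Player 2 against Middle: payoffs 52, 67, 34 → best response C2.
Player 2 against Bottom: payoffs 76, 37, 31 → best response C1.
Mutual best responses: (Top, C1); (Middle, C2).

Pure-strategy Nash equilibria: (Top, C1), (Middle, C2)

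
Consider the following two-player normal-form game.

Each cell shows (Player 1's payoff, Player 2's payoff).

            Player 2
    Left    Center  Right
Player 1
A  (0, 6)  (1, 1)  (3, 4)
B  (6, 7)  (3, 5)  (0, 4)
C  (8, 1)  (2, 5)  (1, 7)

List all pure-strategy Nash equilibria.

This game has no pure Nash equilibrium.

(A, Left): Player 1 can switch to B (0 → 6). Not NE.
(A, Center): Player 1 can switch to B (1 → 3). Not NE.
(A, Right): Player 2 can switch to Left (4 → 6). Not NE.
(B, Left): Player 1 can switch to C (6 → 8). Not NE.
(B, Center): Player 2 can switch to Left (5 → 7). Not NE.
(B, Right): Player 1 can switch to A (0 → 3). Not NE.
(The remaining 3 profiles each have a profitable deviation by the same check.)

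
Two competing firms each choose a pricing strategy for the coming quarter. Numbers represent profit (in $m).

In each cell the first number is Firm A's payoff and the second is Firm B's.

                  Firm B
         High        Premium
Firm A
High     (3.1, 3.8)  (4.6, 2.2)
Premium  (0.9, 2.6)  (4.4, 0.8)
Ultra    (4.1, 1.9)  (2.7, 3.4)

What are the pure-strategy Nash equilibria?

none

(High, High): Firm A can switch to Ultra (3.1 → 4.1). Not NE.
(High, Premium): Firm B can switch to High (2.2 → 3.8). Not NE.
(Premium, High): Firm A can switch to High (0.9 → 3.1). Not NE.
(Premium, Premium): Firm A can switch to High (4.4 → 4.6). Not NE.
(Ultra, High): Firm B can switch to Premium (1.9 → 3.4). Not NE.
(Ultra, Premium): Firm A can switch to High (2.7 → 4.6). Not NE.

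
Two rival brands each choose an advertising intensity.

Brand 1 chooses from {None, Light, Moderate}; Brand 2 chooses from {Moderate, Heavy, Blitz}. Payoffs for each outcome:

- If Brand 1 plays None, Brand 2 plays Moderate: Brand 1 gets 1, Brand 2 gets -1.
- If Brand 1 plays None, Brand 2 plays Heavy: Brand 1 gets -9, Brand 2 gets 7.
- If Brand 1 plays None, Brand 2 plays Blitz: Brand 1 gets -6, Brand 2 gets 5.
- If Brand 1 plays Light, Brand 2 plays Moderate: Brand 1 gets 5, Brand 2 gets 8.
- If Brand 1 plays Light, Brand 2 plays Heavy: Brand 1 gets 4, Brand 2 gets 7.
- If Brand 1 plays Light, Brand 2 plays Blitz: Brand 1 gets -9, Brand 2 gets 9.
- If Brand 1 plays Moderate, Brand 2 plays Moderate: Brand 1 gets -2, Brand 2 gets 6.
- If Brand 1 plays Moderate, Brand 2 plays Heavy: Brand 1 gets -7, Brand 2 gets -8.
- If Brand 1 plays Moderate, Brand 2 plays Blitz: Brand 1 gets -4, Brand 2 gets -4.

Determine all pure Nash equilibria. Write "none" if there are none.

There is no pure-strategy Nash equilibrium.

Brand 1 against Moderate: payoffs 1, 5, -2 → best response Light.
Brand 1 against Heavy: payoffs -9, 4, -7 → best response Light.
Brand 1 against Blitz: payoffs -6, -9, -4 → best response Moderate.
Brand 2 against None: payoffs -1, 7, 5 → best response Heavy.
Brand 2 against Light: payoffs 8, 7, 9 → best response Blitz.
Brand 2 against Moderate: payoffs 6, -8, -4 → best response Moderate.
No profile is a mutual best response for all players.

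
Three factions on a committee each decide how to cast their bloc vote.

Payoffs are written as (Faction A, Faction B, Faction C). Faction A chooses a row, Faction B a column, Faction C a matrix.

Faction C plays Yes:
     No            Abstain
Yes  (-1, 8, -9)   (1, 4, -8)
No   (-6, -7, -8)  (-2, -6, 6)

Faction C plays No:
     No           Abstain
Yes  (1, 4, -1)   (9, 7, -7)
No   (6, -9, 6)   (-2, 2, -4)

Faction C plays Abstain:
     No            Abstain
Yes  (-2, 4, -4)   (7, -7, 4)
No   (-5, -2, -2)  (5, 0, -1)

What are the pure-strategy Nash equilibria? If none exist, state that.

none

Faction A against (No, Yes): payoffs -1, -6 → best response Yes.
Faction A against (No, No): payoffs 1, 6 → best response No.
Faction A against (No, Abstain): payoffs -2, -5 → best response Yes.
Faction A against (Abstain, Yes): payoffs 1, -2 → best response Yes.
Faction A against (Abstain, No): payoffs 9, -2 → best response Yes.
Faction A against (Abstain, Abstain): payoffs 7, 5 → best response Yes.
Faction B against (Yes, Yes): payoffs 8, 4 → best response No.
Faction B against (Yes, No): payoffs 4, 7 → best response Abstain.
Faction B against (Yes, Abstain): payoffs 4, -7 → best response No.
Faction B against (No, Yes): payoffs -7, -6 → best response Abstain.
Faction B against (No, No): payoffs -9, 2 → best response Abstain.
Faction B against (No, Abstain): payoffs -2, 0 → best response Abstain.
Faction C against (Yes, No): payoffs -9, -1, -4 → best response No.
Faction C against (Yes, Abstain): payoffs -8, -7, 4 → best response Abstain.
Faction C against (No, No): payoffs -8, 6, -2 → best response No.
Faction C against (No, Abstain): payoffs 6, -4, -1 → best response Yes.
No profile is a mutual best response for all players.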